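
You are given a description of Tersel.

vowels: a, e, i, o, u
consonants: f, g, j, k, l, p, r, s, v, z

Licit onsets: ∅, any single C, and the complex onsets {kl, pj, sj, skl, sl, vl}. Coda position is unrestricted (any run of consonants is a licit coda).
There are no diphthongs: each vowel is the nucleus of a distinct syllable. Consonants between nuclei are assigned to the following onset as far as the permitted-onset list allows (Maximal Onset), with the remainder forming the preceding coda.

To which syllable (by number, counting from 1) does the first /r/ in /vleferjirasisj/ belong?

2

Vowels present: e, e, i, a, i; each is a nucleus, giving 5 syllables.
/e…e/ gap (V1→V2): just /f/ — single C goes to the following onset.
/e…i/ gap (V2→V3): /rj/; trying suffixes from longest down, /j/ is the first permitted one, so coda /r/ | onset /j/.
/i…a/ gap (V3→V4): /r/ is a single consonant, so it becomes the next onset.
/a…i/ gap (V4→V5): just /s/ — single C goes to the following onset.
Syllabification: vle.fer.ji.ra.sisj.
The first /r/ is in the coda of syllable 2 (/fer/).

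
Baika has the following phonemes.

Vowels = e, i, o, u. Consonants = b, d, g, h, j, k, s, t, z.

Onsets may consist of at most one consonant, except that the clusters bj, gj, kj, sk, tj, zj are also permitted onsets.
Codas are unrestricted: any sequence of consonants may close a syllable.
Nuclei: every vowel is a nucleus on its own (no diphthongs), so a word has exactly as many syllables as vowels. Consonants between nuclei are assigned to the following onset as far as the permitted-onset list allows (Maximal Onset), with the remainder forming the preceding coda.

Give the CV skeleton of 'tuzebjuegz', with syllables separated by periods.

The vowels are u, e, u, e — 4 nuclei, so 4 syllables.
/u…e/ gap (V1→V2): /z/ is a single consonant, so it becomes the next onset.
/e…u/ gap (V2→V3): /bj/ is a licit onset in full, so it all attaches to the next syllable.
/u…e/ gap (V3→V4): hiatus — the boundary sits between the two vowels.
Putting it together: tu.ze.bju.egz.
Mapping each syllable to C/V: /tu/ → CV, /ze/ → CV, /bju/ → CCV, /egz/ → VCC.

CV.CV.CCV.VCC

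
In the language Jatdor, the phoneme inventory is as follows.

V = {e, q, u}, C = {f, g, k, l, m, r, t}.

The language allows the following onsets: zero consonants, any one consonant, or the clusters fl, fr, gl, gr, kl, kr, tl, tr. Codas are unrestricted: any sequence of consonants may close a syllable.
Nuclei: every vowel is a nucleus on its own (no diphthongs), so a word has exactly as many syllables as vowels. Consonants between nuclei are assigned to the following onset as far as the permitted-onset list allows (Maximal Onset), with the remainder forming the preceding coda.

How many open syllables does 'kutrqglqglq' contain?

4

The vowels are u, q, q, q — 4 nuclei, so 4 syllables.
σ1/σ2 boundary: /tr/ — entire cluster is a permitted onset → onset /tr/, coda ∅.
σ2/σ3 boundary: /gl/ — entire cluster is a permitted onset → onset /gl/, coda ∅.
σ3/σ4 boundary: cluster /gl/ — /gl/ is itself a permitted onset, so the whole cluster goes right; preceding coda = ∅.
Result: ku.trq.glq.glq.
Classifying each syllable: /ku/ (open), /trq/ (open), /glq/ (open), /glq/ (open).
Open syllables: 4.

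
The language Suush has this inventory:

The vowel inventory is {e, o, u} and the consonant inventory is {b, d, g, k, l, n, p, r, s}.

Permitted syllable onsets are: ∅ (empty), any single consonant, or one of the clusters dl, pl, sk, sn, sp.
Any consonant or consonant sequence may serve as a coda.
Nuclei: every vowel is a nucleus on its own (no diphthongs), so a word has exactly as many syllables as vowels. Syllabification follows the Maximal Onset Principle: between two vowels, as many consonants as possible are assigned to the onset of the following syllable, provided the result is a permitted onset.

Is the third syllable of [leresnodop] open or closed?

Vowels present: e, e, o, o; each is a nucleus, giving 4 syllables.
V1 /e/ – V2 /e/: just /r/ — single C goes to the following onset.
V2 /e/ – V3 /o/: /sn/ — entire cluster is a permitted onset → onset /sn/, coda ∅.
V3 /o/ – V4 /o/: /d/ → onset of the next syllable (single consonants are always licit onsets).
Putting it together: le.re.sno.dop.
Syllable 3 is /sno/; it ends in its nucleus with no coda, so it is open.

open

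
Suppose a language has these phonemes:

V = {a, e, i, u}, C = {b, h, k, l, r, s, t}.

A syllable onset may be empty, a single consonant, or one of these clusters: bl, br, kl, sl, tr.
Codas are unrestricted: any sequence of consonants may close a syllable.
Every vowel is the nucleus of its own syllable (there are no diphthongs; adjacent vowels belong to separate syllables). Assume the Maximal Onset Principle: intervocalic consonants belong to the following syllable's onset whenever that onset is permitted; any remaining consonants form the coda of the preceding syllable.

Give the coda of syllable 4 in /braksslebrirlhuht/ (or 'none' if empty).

The vowels are a, e, i, u — 4 nuclei, so 4 syllables.
Between /a/ (V1) and /e/ (V2): /kssl/; trying suffixes from longest down, /sl/ is the first permitted one, so coda /ks/ | onset /sl/.
Between /e/ (V2) and /i/ (V3): cluster /br/ — /br/ is itself a permitted onset, so the whole cluster goes right; preceding coda = ∅.
Between /i/ (V3) and /u/ (V4): cluster /rlh/ — the longest permitted-onset suffix is /h/; onset = /h/, preceding coda = /rl/.
Result: braks.sle.brirl.huht.
Syllable 4 is /huht/: onset /h/, nucleus /u/, coda /ht/.

ht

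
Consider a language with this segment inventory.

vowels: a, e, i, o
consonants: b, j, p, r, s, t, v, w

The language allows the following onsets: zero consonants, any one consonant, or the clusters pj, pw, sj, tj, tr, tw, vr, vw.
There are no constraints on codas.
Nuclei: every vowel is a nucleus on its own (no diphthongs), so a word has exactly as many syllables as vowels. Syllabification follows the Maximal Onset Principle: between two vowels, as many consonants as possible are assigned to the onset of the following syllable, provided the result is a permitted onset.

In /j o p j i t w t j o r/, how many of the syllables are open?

The vowels are o, i, o — 3 nuclei, so 3 syllables.
σ1/σ2 boundary: /pj/ is a licit onset in full, so it all attaches to the next syllable.
σ2/σ3 boundary: cluster /twtj/ — the longest permitted-onset suffix is /tj/; onset = /tj/, preceding coda = /tw/.
So the parse is jo.pjitw.tjor.
Classifying each syllable: /jo/ (open), /pjitw/ (closed), /tjor/ (closed).
Open syllables: 1.

1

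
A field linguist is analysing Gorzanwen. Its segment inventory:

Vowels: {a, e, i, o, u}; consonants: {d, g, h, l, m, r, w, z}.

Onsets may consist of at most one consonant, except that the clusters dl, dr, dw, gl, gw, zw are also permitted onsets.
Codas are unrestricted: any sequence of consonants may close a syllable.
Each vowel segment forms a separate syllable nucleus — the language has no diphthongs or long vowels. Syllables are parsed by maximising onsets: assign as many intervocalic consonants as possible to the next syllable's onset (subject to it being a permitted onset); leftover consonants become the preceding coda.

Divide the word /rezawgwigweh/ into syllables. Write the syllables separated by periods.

re.zaw.gwi.gweh

The vowels are e, a, i, e — 4 nuclei, so 4 syllables.
V1 /e/ – V2 /a/: /z/ → onset of the next syllable (single consonants are always licit onsets).
V2 /a/ – V3 /i/: /wgw/; trying suffixes from longest down, /gw/ is the first permitted one, so coda /w/ | onset /gw/.
V3 /i/ – V4 /e/: /gw/ is a licit onset in full, so it all attaches to the next syllable.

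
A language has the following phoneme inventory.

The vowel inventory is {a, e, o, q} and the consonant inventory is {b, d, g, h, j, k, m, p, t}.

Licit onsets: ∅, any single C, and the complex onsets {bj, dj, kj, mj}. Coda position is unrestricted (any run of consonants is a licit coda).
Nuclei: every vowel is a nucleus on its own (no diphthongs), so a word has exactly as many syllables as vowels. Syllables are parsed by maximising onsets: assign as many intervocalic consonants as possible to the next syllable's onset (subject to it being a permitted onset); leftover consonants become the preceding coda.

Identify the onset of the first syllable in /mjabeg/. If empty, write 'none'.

mj

Vowels present: a, e; each is a nucleus, giving 2 syllables.
V1 /a/ – V2 /e/: just /b/ — single C goes to the following onset.
So the parse is mja.beg.
Syllable 1 is /mja/: onset /mj/, nucleus /a/, coda ∅.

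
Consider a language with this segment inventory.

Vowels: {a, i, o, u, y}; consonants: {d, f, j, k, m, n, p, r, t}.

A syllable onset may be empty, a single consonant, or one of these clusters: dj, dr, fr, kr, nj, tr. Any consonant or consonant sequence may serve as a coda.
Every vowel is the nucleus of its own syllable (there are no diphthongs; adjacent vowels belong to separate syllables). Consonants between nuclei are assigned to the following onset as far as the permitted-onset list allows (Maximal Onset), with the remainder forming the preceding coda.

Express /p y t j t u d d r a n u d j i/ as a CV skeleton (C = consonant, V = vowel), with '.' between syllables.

Nuclei (vowels): y, u, a, u, i → 5 syllables.
Between /y/ (V1) and /u/ (V2): cluster /tjt/ — the longest permitted-onset suffix is /t/; onset = /t/, preceding coda = /tj/.
Between /u/ (V2) and /a/ (V3): /ddr/ — longest licit onset from the right is /dr/, leaving /d/ as coda.
Between /a/ (V3) and /u/ (V4): just /n/ — single C goes to the following onset.
Between /u/ (V4) and /i/ (V5): cluster /dj/ — /dj/ is itself a permitted onset, so the whole cluster goes right; preceding coda = ∅.
So the parse is pytj.tud.dra.nu.dji.
Mapping each syllable to C/V: /pytj/ → CVCC, /tud/ → CVC, /dra/ → CCV, /nu/ → CV, /dji/ → CCV.

CVCC.CVC.CCV.CV.CCV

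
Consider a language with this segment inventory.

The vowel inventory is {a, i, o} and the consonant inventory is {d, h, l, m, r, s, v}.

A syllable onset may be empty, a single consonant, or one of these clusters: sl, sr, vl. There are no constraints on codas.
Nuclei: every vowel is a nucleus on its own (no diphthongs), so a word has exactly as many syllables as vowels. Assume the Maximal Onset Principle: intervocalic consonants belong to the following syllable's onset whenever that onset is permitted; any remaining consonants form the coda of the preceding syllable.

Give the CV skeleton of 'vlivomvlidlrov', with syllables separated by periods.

Nuclei (vowels): i, o, i, o → 4 syllables.
V1 /i/ – V2 /o/: just /v/ — single C goes to the following onset.
V2 /o/ – V3 /i/: /mvl/; trying suffixes from longest down, /vl/ is the first permitted one, so coda /m/ | onset /vl/.
V3 /i/ – V4 /o/: /dlr/; trying suffixes from longest down, /r/ is the first permitted one, so coda /dl/ | onset /r/.
Putting it together: vli.vom.vlidl.rov.
Mapping each syllable to C/V: /vli/ → CCV, /vom/ → CVC, /vlidl/ → CCVCC, /rov/ → CVC.

CCV.CVC.CCVCC.CVC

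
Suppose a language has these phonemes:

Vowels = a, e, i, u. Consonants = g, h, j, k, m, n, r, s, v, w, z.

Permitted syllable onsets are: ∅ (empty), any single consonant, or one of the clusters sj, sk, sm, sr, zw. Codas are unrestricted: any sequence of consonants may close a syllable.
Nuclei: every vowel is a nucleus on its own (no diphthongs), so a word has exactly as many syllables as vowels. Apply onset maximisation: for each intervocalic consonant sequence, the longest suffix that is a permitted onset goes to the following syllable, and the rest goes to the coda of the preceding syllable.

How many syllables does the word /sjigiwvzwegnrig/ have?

4

Nuclei (vowels): i, i, e, i → 4 syllables.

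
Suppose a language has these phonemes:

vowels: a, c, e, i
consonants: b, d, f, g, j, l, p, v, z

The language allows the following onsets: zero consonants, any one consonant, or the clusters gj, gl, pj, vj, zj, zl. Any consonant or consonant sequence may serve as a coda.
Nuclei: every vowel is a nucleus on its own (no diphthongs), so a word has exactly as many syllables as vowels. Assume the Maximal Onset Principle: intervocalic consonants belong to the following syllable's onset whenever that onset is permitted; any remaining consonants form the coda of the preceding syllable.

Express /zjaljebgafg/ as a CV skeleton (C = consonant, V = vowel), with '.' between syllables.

CCVC.CVC.CVCC

Nuclei (vowels): a, e, a → 3 syllables.
Between /a/ (V1) and /e/ (V2): cluster /lj/ — the longest permitted-onset suffix is /j/; onset = /j/, preceding coda = /l/.
Between /e/ (V2) and /a/ (V3): /bg/ splits as /b/ + /g/ (/g/ is the longest suffix that is a licit onset).
Syllabification: zjal.jeb.gafg.
Mapping each syllable to C/V: /zjal/ → CCVC, /jeb/ → CVC, /gafg/ → CVCC.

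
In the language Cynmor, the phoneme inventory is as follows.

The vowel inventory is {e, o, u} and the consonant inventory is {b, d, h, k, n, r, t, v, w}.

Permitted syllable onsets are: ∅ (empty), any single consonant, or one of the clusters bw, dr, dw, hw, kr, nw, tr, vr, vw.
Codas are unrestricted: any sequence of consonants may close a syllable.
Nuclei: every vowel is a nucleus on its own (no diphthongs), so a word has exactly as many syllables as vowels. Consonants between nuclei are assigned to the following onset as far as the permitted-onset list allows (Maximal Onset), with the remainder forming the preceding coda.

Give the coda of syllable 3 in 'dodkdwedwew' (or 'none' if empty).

w

Nuclei (vowels): o, e, e → 3 syllables.
Between /o/ (V1) and /e/ (V2): /dkdw/ — longest licit onset from the right is /dw/, leaving /dk/ as coda.
Between /e/ (V2) and /e/ (V3): /dw/ is a licit onset in full, so it all attaches to the next syllable.
Result: dodk.dwe.dwew.
Syllable 3 is /dwew/: onset /dw/, nucleus /e/, coda /w/.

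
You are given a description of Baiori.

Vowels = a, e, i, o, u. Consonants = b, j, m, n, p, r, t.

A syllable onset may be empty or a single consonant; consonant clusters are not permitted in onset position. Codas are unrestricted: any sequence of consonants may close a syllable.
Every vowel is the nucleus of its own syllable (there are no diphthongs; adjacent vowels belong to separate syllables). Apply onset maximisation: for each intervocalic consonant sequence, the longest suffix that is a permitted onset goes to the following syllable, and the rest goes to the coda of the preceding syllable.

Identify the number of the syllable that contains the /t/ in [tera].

1

Nuclei (vowels): e, a → 2 syllables.
Between /e/ (V1) and /a/ (V2): just /r/ — single C goes to the following onset.
Putting it together: te.ra.
The /t/ is in the onset of syllable 1 (/te/).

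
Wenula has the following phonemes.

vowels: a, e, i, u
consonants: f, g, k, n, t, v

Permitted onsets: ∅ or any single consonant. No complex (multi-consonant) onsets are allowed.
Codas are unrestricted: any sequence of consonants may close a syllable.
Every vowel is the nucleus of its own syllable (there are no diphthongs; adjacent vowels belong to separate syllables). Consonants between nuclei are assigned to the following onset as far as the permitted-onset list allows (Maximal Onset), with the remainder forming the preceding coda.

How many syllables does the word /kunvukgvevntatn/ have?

4

Vowels present: u, u, e, a; each is a nucleus, giving 4 syllables.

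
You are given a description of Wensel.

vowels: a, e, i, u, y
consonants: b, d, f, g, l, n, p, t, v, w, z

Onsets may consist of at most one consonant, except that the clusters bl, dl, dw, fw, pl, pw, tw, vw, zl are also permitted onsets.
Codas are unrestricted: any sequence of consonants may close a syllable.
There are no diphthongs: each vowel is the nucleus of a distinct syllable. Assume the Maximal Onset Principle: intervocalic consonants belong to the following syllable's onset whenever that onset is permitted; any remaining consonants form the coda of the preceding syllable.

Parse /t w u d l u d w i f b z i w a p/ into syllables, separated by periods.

twu.dlu.dwifb.zi.wap

Vowels present: u, u, i, i, a; each is a nucleus, giving 5 syllables.
σ1/σ2 boundary: /dl/ is a licit onset in full, so it all attaches to the next syllable.
σ2/σ3 boundary: cluster /dw/ — /dw/ is itself a permitted onset, so the whole cluster goes right; preceding coda = ∅.
σ3/σ4 boundary: /fbz/ splits as /fb/ + /z/ (/z/ is the longest suffix that is a licit onset).
σ4/σ5 boundary: /w/ → onset of the next syllable (single consonants are always licit onsets).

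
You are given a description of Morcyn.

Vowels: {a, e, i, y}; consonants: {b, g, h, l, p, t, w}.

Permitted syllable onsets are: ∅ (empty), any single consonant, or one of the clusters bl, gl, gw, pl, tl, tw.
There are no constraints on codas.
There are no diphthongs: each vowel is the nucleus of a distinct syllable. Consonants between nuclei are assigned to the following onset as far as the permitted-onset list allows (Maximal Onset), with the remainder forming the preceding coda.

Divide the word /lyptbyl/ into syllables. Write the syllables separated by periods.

lypt.byl

Vowels present: y, y; each is a nucleus, giving 2 syllables.
V1 /y/ – V2 /y/: /ptb/; trying suffixes from longest down, /b/ is the first permitted one, so coda /pt/ | onset /b/.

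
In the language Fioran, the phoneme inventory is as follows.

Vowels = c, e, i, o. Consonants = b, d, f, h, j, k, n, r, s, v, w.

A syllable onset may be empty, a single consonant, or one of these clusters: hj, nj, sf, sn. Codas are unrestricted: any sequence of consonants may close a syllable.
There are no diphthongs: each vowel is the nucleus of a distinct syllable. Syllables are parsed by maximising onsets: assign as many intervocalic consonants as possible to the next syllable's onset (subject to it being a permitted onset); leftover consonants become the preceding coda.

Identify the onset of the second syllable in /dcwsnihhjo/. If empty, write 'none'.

sn

Nuclei (vowels): c, i, o → 3 syllables.
V1 /c/ – V2 /i/: /wsn/ splits as /w/ + /sn/ (/sn/ is the longest suffix that is a licit onset).
V2 /i/ – V3 /o/: cluster /hhj/ — the longest permitted-onset suffix is /hj/; onset = /hj/, preceding coda = /h/.
Putting it together: dcw.snih.hjo.
Syllable 2 is /snih/: onset /sn/, nucleus /i/, coda /h/.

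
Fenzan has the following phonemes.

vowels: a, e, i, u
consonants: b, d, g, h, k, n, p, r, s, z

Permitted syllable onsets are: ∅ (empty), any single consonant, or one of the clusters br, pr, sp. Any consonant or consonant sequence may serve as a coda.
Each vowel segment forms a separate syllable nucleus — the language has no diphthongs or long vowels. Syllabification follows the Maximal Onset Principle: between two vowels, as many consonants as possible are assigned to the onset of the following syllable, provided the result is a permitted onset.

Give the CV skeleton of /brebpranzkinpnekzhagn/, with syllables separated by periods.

CCVC.CCVCC.CVCC.CVCC.CVCC

Nuclei (vowels): e, a, i, e, a → 5 syllables.
Between /e/ (V1) and /a/ (V2): cluster /bpr/ — the longest permitted-onset suffix is /pr/; onset = /pr/, preceding coda = /b/.
Between /a/ (V2) and /i/ (V3): /nzk/ splits as /nz/ + /k/ (/k/ is the longest suffix that is a licit onset).
Between /i/ (V3) and /e/ (V4): cluster /npn/ — the longest permitted-onset suffix is /n/; onset = /n/, preceding coda = /np/.
Between /e/ (V4) and /a/ (V5): /kzh/; trying suffixes from longest down, /h/ is the first permitted one, so coda /kz/ | onset /h/.
So the parse is breb.pranz.kinp.nekz.hagn.
Mapping each syllable to C/V: /breb/ → CCVC, /pranz/ → CCVCC, /kinp/ → CVCC, /nekz/ → CVCC, /hagn/ → CVCC.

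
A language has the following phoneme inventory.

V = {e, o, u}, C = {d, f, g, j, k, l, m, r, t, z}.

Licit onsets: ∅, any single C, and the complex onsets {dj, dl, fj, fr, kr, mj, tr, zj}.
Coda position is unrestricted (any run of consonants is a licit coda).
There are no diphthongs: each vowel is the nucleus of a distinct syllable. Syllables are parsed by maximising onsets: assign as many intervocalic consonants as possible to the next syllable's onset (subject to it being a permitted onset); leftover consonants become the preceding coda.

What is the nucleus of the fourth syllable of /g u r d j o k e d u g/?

u

Nuclei (vowels): u, o, e, u → 4 syllables.
The fourth nucleus (vowel 4 from the left) is /u/.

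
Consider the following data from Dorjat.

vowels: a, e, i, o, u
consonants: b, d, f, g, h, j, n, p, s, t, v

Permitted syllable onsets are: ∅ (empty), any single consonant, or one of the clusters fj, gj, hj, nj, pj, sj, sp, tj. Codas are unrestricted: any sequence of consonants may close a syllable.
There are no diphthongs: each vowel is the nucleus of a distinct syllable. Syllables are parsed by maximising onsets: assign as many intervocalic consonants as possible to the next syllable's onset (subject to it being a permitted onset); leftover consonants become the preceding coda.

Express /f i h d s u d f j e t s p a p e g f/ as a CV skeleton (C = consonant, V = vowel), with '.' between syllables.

Vowels present: i, u, e, a, e; each is a nucleus, giving 5 syllables.
V1 /i/ – V2 /u/: /hds/ — longest licit onset from the right is /s/, leaving /hd/ as coda.
V2 /u/ – V3 /e/: /dfj/ — longest licit onset from the right is /fj/, leaving /d/ as coda.
V3 /e/ – V4 /a/: /tsp/; trying suffixes from longest down, /sp/ is the first permitted one, so coda /t/ | onset /sp/.
V4 /a/ – V5 /e/: /p/ → onset of the next syllable (single consonants are always licit onsets).
Syllabification: fihd.sud.fjet.spa.pegf.
Mapping each syllable to C/V: /fihd/ → CVCC, /sud/ → CVC, /fjet/ → CCVC, /spa/ → CCV, /pegf/ → CVCC.

CVCC.CVC.CCVC.CCV.CVCC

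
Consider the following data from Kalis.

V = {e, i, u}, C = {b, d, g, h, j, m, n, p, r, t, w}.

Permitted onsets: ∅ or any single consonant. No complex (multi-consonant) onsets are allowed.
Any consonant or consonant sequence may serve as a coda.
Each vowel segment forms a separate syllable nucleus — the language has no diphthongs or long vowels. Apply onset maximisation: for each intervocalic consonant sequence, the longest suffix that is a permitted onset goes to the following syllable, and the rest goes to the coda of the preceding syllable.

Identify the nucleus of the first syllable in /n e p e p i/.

e

Vowels present: e, e, i; each is a nucleus, giving 3 syllables.
The first nucleus (vowel 1 from the left) is /e/.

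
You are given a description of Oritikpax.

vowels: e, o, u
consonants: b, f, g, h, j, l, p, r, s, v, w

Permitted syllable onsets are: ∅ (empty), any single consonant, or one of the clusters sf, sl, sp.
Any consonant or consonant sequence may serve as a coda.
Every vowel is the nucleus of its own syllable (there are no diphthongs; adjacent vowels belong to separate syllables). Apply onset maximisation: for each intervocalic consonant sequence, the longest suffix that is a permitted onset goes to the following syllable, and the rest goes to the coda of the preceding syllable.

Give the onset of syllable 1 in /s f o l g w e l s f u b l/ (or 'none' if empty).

Nuclei (vowels): o, e, u → 3 syllables.
Between /o/ (V1) and /e/ (V2): /lgw/; trying suffixes from longest down, /w/ is the first permitted one, so coda /lg/ | onset /w/.
Between /e/ (V2) and /u/ (V3): /lsf/ splits as /l/ + /sf/ (/sf/ is the longest suffix that is a licit onset).
Putting it together: sfolg.wel.sfubl.
Syllable 1 is /sfolg/: onset /sf/, nucleus /o/, coda /lg/.

sf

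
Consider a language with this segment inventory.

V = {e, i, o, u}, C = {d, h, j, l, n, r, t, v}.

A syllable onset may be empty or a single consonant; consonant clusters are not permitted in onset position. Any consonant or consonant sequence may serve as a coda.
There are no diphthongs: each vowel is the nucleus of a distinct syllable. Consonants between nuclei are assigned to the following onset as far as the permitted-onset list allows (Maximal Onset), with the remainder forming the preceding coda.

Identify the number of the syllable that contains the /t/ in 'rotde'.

The vowels are o, e — 2 nuclei, so 2 syllables.
σ1/σ2 boundary: cluster /td/ — the longest permitted-onset suffix is /d/; onset = /d/, preceding coda = /t/.
Syllabification: rot.de.
The /t/ is in the coda of syllable 1 (/rot/).

1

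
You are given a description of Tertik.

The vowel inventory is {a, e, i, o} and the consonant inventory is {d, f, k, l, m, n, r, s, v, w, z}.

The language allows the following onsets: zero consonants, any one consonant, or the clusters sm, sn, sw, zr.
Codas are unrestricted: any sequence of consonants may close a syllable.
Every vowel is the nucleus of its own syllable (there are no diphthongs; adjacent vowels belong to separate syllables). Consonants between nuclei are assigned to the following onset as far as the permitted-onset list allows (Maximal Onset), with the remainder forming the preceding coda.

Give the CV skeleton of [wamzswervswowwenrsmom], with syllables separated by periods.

Nuclei (vowels): a, e, o, e, o → 5 syllables.
Between /a/ (V1) and /e/ (V2): /mzsw/; trying suffixes from longest down, /sw/ is the first permitted one, so coda /mz/ | onset /sw/.
Between /e/ (V2) and /o/ (V3): /rvsw/ splits as /rv/ + /sw/ (/sw/ is the longest suffix that is a licit onset).
Between /o/ (V3) and /e/ (V4): cluster /ww/ — the longest permitted-onset suffix is /w/; onset = /w/, preceding coda = /w/.
Between /e/ (V4) and /o/ (V5): cluster /nrsm/ — the longest permitted-onset suffix is /sm/; onset = /sm/, preceding coda = /nr/.
Syllabification: wamz.swerv.swow.wenr.smom.
Mapping each syllable to C/V: /wamz/ → CVCC, /swerv/ → CCVCC, /swow/ → CCVC, /wenr/ → CVCC, /smom/ → CCVC.

CVCC.CCVCC.CCVC.CVCC.CCVC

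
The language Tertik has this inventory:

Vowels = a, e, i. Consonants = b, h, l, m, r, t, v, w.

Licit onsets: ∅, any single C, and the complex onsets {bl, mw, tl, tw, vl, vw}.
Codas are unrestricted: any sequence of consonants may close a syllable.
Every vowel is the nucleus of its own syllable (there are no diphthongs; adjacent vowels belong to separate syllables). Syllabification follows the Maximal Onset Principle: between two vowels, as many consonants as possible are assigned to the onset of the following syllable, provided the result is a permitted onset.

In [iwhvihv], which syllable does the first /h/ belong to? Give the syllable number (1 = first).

1

Vowels present: i, i; each is a nucleus, giving 2 syllables.
/i…i/ gap (V1→V2): cluster /whv/ — the longest permitted-onset suffix is /v/; onset = /v/, preceding coda = /wh/.
So the parse is iwh.vihv.
The first /h/ is in the coda of syllable 1 (/iwh/).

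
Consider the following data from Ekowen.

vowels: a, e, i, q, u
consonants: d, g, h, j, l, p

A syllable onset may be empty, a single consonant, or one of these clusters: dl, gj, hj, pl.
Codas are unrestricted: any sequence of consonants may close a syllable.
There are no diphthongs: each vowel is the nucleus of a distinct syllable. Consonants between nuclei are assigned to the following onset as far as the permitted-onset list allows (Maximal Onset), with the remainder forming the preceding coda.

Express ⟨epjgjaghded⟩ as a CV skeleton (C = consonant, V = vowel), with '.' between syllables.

Vowels present: e, a, e; each is a nucleus, giving 3 syllables.
σ1/σ2 boundary: /pjgj/ splits as /pj/ + /gj/ (/gj/ is the longest suffix that is a licit onset).
σ2/σ3 boundary: /ghd/; trying suffixes from longest down, /d/ is the first permitted one, so coda /gh/ | onset /d/.
Putting it together: epj.gjagh.ded.
Mapping each syllable to C/V: /epj/ → VCC, /gjagh/ → CCVCC, /ded/ → CVC.

VCC.CCVCC.CVC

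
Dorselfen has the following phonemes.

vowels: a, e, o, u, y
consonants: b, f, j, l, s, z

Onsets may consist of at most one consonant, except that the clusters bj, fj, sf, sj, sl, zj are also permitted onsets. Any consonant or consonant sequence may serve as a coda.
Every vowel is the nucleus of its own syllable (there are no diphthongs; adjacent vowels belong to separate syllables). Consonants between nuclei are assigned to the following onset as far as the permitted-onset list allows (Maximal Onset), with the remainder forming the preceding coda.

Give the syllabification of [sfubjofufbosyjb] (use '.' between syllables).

sfu.bjo.fuf.bo.syjb

Nuclei (vowels): u, o, u, o, y → 5 syllables.
Between /u/ (V1) and /o/ (V2): /bj/ — entire cluster is a permitted onset → onset /bj/, coda ∅.
Between /o/ (V2) and /u/ (V3): /f/ is a single consonant, so it becomes the next onset.
Between /u/ (V3) and /o/ (V4): /fb/; trying suffixes from longest down, /b/ is the first permitted one, so coda /f/ | onset /b/.
Between /o/ (V4) and /y/ (V5): /s/ → onset of the next syllable (single consonants are always licit onsets).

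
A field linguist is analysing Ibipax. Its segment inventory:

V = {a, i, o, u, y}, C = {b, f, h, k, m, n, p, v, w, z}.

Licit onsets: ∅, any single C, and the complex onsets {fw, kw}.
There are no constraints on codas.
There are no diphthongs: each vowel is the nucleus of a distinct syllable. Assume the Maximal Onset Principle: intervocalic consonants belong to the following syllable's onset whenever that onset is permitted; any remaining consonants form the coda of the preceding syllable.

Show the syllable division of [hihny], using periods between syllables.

The vowels are i, y — 2 nuclei, so 2 syllables.
V1 /i/ – V2 /y/: cluster /hn/ — the longest permitted-onset suffix is /n/; onset = /n/, preceding coda = /h/.

hih.ny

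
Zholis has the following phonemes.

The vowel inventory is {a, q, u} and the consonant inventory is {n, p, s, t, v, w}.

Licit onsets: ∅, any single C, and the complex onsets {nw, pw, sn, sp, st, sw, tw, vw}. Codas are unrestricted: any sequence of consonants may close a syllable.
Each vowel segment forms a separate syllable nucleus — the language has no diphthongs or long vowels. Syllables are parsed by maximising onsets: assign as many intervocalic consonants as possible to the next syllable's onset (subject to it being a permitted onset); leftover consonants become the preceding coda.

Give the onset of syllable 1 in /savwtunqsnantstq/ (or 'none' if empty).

s

The vowels are a, u, q, a, q — 5 nuclei, so 5 syllables.
V1 /a/ – V2 /u/: cluster /vwt/ — the longest permitted-onset suffix is /t/; onset = /t/, preceding coda = /vw/.
V2 /u/ – V3 /q/: /n/ is a single consonant, so it becomes the next onset.
V3 /q/ – V4 /a/: /sn/ — entire cluster is a permitted onset → onset /sn/, coda ∅.
V4 /a/ – V5 /q/: /ntst/; trying suffixes from longest down, /st/ is the first permitted one, so coda /nt/ | onset /st/.
Putting it together: savw.tu.nq.snant.stq.
Syllable 1 is /savw/: onset /s/, nucleus /a/, coda /vw/.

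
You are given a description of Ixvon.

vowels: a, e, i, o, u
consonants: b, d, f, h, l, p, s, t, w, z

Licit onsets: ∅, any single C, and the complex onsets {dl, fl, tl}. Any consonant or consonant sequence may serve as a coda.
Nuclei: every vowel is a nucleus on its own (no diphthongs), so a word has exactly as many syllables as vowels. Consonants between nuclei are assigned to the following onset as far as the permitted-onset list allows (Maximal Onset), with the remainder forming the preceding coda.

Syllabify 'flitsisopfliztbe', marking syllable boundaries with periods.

flit.si.sop.flizt.be

Vowels present: i, i, o, i, e; each is a nucleus, giving 5 syllables.
Between /i/ (V1) and /i/ (V2): /ts/; trying suffixes from longest down, /s/ is the first permitted one, so coda /t/ | onset /s/.
Between /i/ (V2) and /o/ (V3): just /s/ — single C goes to the following onset.
Between /o/ (V3) and /i/ (V4): /pfl/ splits as /p/ + /fl/ (/fl/ is the longest suffix that is a licit onset).
Between /i/ (V4) and /e/ (V5): /ztb/; trying suffixes from longest down, /b/ is the first permitted one, so coda /zt/ | onset /b/.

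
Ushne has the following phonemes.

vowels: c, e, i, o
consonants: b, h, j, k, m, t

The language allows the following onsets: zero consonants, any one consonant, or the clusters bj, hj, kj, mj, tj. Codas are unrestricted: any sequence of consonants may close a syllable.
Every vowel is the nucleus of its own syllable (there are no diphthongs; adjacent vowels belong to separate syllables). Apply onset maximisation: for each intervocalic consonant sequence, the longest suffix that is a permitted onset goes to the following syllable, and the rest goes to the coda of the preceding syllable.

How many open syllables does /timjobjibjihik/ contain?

4

Vowels present: i, o, i, i, i; each is a nucleus, giving 5 syllables.
/i…o/ gap (V1→V2): /mj/ — entire cluster is a permitted onset → onset /mj/, coda ∅.
/o…i/ gap (V2→V3): /bj/ is a licit onset in full, so it all attaches to the next syllable.
/i…i/ gap (V3→V4): /bj/ is a licit onset in full, so it all attaches to the next syllable.
/i…i/ gap (V4→V5): just /h/ — single C goes to the following onset.
Putting it together: ti.mjo.bji.bji.hik.
Classifying each syllable: /ti/ (open), /mjo/ (open), /bji/ (open), /bji/ (open), /hik/ (closed).
Open syllables: 4.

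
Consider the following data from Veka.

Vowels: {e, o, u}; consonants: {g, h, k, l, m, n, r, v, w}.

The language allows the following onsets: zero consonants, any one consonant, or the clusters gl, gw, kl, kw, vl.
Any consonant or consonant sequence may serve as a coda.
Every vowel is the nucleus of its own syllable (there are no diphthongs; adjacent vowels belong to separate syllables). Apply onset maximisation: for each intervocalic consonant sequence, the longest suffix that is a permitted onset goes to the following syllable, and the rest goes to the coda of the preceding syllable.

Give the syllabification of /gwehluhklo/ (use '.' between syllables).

Nuclei (vowels): e, u, o → 3 syllables.
/e…u/ gap (V1→V2): /hl/ splits as /h/ + /l/ (/l/ is the longest suffix that is a licit onset).
/u…o/ gap (V2→V3): cluster /hkl/ — the longest permitted-onset suffix is /kl/; onset = /kl/, preceding coda = /h/.

gweh.luh.klo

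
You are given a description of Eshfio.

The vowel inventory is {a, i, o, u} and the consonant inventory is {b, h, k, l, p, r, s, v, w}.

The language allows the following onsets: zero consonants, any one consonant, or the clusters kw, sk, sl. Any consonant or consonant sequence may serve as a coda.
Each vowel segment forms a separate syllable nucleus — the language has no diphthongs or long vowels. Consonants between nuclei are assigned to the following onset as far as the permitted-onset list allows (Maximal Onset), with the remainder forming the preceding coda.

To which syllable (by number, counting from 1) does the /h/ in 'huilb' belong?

The vowels are u, i — 2 nuclei, so 2 syllables.
σ1/σ2 boundary: hiatus — the boundary sits between the two vowels.
Putting it together: hu.ilb.
The /h/ is in the onset of syllable 1 (/hu/).

1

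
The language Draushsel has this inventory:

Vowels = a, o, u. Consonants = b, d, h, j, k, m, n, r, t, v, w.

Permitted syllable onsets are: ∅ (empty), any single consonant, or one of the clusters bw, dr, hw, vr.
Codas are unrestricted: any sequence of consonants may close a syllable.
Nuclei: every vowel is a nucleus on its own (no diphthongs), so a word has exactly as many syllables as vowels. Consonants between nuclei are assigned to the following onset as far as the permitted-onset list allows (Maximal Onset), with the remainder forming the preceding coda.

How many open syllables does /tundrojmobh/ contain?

Nuclei (vowels): u, o, o → 3 syllables.
V1 /u/ – V2 /o/: cluster /ndr/ — the longest permitted-onset suffix is /dr/; onset = /dr/, preceding coda = /n/.
V2 /o/ – V3 /o/: cluster /jm/ — the longest permitted-onset suffix is /m/; onset = /m/, preceding coda = /j/.
Syllabification: tun.droj.mobh.
Classifying each syllable: /tun/ (closed), /droj/ (closed), /mobh/ (closed).
Open syllables: 0.

0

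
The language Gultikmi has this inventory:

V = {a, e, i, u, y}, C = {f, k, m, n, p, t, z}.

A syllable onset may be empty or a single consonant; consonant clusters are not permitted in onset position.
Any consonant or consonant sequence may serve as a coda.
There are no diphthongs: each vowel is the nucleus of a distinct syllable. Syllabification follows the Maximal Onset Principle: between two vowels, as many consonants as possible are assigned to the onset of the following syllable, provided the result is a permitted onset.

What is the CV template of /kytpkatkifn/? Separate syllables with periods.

Vowels present: y, a, i; each is a nucleus, giving 3 syllables.
Between /y/ (V1) and /a/ (V2): /tpk/ — longest licit onset from the right is /k/, leaving /tp/ as coda.
Between /a/ (V2) and /i/ (V3): /tk/ — longest licit onset from the right is /k/, leaving /t/ as coda.
Syllabification: kytp.kat.kifn.
Mapping each syllable to C/V: /kytp/ → CVCC, /kat/ → CVC, /kifn/ → CVCC.

CVCC.CVC.CVCC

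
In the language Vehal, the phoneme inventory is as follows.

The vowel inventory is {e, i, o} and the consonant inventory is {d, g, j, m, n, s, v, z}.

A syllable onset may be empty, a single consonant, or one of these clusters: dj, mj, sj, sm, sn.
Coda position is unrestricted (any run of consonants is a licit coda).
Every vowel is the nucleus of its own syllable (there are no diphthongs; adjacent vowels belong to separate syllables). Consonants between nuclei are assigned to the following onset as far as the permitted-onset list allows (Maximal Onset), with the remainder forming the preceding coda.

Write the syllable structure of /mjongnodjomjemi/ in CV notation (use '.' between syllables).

CCVCC.CV.CCV.CCV.CV

Nuclei (vowels): o, o, o, e, i → 5 syllables.
Between /o/ (V1) and /o/ (V2): /ngn/ — longest licit onset from the right is /n/, leaving /ng/ as coda.
Between /o/ (V2) and /o/ (V3): /dj/ — entire cluster is a permitted onset → onset /dj/, coda ∅.
Between /o/ (V3) and /e/ (V4): /mj/ — entire cluster is a permitted onset → onset /mj/, coda ∅.
Between /e/ (V4) and /i/ (V5): /m/ → onset of the next syllable (single consonants are always licit onsets).
Putting it together: mjong.no.djo.mje.mi.
Mapping each syllable to C/V: /mjong/ → CCVCC, /no/ → CV, /djo/ → CCV, /mje/ → CCV, /mi/ → CV.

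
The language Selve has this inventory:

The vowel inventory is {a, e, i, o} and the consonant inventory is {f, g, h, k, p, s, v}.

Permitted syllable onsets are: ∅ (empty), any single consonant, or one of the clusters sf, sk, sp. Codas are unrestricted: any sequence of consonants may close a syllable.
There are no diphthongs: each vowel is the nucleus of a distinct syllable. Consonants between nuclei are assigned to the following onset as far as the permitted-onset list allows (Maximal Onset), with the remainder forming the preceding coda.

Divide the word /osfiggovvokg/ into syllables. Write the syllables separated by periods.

The vowels are o, i, o, o — 4 nuclei, so 4 syllables.
σ1/σ2 boundary: /sf/ — entire cluster is a permitted onset → onset /sf/, coda ∅.
σ2/σ3 boundary: cluster /gg/ — the longest permitted-onset suffix is /g/; onset = /g/, preceding coda = /g/.
σ3/σ4 boundary: /vv/ splits as /v/ + /v/ (/v/ is the longest suffix that is a licit onset).

o.sfig.gov.vokg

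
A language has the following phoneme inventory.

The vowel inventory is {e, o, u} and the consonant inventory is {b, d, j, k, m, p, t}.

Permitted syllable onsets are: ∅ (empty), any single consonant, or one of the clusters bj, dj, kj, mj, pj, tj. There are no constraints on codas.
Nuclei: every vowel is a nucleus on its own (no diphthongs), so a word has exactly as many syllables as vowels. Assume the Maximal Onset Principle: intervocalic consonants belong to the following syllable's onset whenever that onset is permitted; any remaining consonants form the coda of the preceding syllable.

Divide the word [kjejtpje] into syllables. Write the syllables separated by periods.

kjejt.pje

The vowels are e, e — 2 nuclei, so 2 syllables.
/e…e/ gap (V1→V2): cluster /jtpj/ — the longest permitted-onset suffix is /pj/; onset = /pj/, preceding coda = /jt/.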